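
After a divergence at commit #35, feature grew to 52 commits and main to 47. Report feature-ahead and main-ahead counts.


Common ancestor: commit #35
feature commits after divergence: 52 - 35 = 17
main commits after divergence: 47 - 35 = 12
feature is 17 commits ahead of main
main is 12 commits ahead of feature

feature ahead: 17, main ahead: 12


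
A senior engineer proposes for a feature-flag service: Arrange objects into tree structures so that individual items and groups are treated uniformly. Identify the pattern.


This matches the Composite pattern

Composite


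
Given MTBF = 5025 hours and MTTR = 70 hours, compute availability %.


Availability = MTBF / (MTBF + MTTR)
Availability = 5025 / (5025 + 70)
Availability = 5025 / 5095
Availability = 98.6261%

98.6261%


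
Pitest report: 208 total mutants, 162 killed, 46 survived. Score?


Mutation score = killed / total * 100
Mutation score = 162 / 208 * 100
Mutation score = 77.88%

77.88%


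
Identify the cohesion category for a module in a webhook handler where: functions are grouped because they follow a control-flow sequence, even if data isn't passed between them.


Reasoning: Grouped by order of execution within a routine, not by data flow
Type: Procedural cohesion

Procedural cohesion


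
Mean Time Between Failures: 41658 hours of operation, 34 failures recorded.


Formula: MTBF = Total operating time / Number of failures
MTBF = 41658 / 34
MTBF = 1225.24 hours

1225.24 hours


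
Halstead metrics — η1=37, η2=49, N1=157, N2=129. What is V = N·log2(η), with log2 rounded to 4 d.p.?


Formula: V = N * log2(η), where N = N1 + N2 and η = η1 + η2
η = 37 + 49 = 86
N = 157 + 129 = 286
log2(86) ≈ 6.4263
V = 286 * 6.4263 = 1837.92

1837.92


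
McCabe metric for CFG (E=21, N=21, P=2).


Formula: V(G) = E - N + 2P
V(G) = 21 - 21 + 2*2
V(G) = 0 + 4
V(G) = 4

4


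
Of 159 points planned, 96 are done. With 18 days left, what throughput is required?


Formula: Required rate = Remaining points / Days left
Remaining = 159 - 96 = 63 points
Required rate = 63 / 18 = 3.5 points/day

3.5 points/day


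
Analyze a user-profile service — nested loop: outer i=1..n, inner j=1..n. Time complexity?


Reasoning: n iterations times n iterations
Complexity: O(n^2)

O(n^2)


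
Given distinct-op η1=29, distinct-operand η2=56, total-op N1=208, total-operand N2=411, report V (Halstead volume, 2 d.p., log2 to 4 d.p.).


Formula: V = N * log2(η), where N = N1 + N2 and η = η1 + η2
η = 29 + 56 = 85
N = 208 + 411 = 619
log2(85) ≈ 6.4094
V = 619 * 6.4094 = 3967.42

3967.42


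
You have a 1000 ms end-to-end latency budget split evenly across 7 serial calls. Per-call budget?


Formula: per_stage = total_budget / stages
per_stage = 1000 / 7
per_stage = 142.86 ms

142.86 ms


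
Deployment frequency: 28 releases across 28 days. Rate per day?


Formula: deployments per day = releases / days
= 28 / 28
= 1.0 deploys/day
(equivalently, 7.0 deploys/week)

1.0 deploys/day


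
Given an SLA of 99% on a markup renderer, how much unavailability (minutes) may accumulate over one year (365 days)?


Formula: allowed downtime = period * (100 - SLA) / 100
Period (year (365 days)) = 525600 minutes
Unavailability fraction = (100 - 99.0) / 100
Allowed downtime = 525600 * (100 - 99.0) / 100
Allowed downtime = 5256.0 minutes

5256.0 minutes


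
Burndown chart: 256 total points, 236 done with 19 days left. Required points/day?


Formula: Required rate = Remaining points / Days left
Remaining = 256 - 236 = 20 points
Required rate = 20 / 19 = 1.05 points/day

1.05 points/day


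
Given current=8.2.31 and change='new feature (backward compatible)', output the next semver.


Current: 8.2.31
Change category: 'new feature (backward compatible)' → minor bump
SemVer rule: minor bump → increment MINOR, reset PATCH to 0 (MAJOR unchanged)
New: 8.3.0

8.3.0


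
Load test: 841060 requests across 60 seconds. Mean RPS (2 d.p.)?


Formula: throughput = requests / seconds
throughput = 841060 / 60
throughput = 14017.67 requests/second

14017.67 requests/second


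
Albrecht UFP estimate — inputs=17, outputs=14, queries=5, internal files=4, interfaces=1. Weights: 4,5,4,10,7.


UFP = EI*4 + EO*5 + EQ*4 + ILF*10 + EIF*7
UFP = 17*4 + 14*5 + 5*4 + 4*10 + 1*7
UFP = 68 + 70 + 20 + 40 + 7
UFP = 205

205


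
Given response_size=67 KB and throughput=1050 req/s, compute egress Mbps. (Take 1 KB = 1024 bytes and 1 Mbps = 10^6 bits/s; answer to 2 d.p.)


Formula: Mbps = payload_bytes * RPS * 8 / 1e6
Payload per request = 67 KB = 67 * 1024 = 68608 bytes
Total bytes/sec = 68608 * 1050 = 72038400
Total bits/sec = 72038400 * 8 = 576307200
Mbps = 576307200 / 1e6 = 576.31

576.31 Mbps


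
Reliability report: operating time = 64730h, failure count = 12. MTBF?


Formula: MTBF = Total operating time / Number of failures
MTBF = 64730 / 12
MTBF = 5394.17 hours

5394.17 hours


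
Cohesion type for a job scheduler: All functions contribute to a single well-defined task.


Reasoning: Best: single purpose
Type: Functional cohesion

Functional cohesion


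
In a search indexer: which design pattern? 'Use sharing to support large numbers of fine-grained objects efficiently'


This matches the Flyweight pattern

Flyweight


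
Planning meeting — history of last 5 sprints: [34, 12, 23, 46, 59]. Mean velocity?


Formula: Avg velocity = Total points / Number of sprints
Points: [34, 12, 23, 46, 59]
Sum = 34 + 12 + 23 + 46 + 59 = 174
Avg velocity = 174 / 5 = 34.8 points/sprint

34.8 points/sprint


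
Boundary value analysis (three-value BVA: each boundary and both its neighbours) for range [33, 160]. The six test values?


Range: [33, 160]
Boundaries: just below min, min, min+1, max-1, max, just above max
Values: [32, 33, 34, 159, 160, 161]

[32, 33, 34, 159, 160, 161]


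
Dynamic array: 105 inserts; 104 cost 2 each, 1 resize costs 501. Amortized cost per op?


Formula: Amortized cost = Total cost / Operations
Total cost = (104 * 2) + (1 * 501)
Total cost = 208 + 501 = 709
Amortized = 709 / 105 = 6.7524

6.7524


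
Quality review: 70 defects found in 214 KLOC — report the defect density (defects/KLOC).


Defect density = defects / KLOC
Defect density = 70 / 214
Defect density = 0.327 defects/KLOC

0.327 defects/KLOC


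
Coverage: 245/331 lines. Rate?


Coverage = covered / total * 100
Coverage = 245 / 331 * 100
Coverage = 74.02%

74.02%


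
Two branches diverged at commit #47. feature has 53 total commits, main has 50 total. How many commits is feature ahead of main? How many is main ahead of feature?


Common ancestor: commit #47
feature commits after divergence: 53 - 47 = 6
main commits after divergence: 50 - 47 = 3
feature is 6 commits ahead of main
main is 3 commits ahead of feature

feature ahead: 6, main ahead: 3


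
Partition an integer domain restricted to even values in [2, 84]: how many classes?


Constraint: even integers in [2, 84]
Class 1: x < 2 — out-of-range invalid
Class 2: x in [2,84] but odd — wrong type invalid
Class 3: x in [2,84] and even — valid
Class 4: x > 84 — out-of-range invalid
Total equivalence classes: 4

4 equivalence classes


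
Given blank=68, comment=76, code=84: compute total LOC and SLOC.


Total LOC = blank + comment + code
Total LOC = 68 + 76 + 84 = 228
SLOC (source only) = code = 84

Total LOC: 228, SLOC: 84


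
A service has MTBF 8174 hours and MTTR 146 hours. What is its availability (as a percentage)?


Availability = MTBF / (MTBF + MTTR)
Availability = 8174 / (8174 + 146)
Availability = 8174 / 8320
Availability = 98.2452%

98.2452%


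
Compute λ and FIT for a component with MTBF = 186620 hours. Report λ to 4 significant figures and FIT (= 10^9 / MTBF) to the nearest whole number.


Formula: λ = 1 / MTBF; FIT = λ × 1e9 = 1e9 / MTBF
λ = 1 / 186620 ≈ 5.358e-06 failures/hour
FIT = 1e9 / 186620 ≈ 5358 failures per 1e9 hours (nearest whole number)

λ = 5.358e-06 /h, FIT = 5358


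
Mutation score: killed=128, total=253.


Mutation score = killed / total * 100
Mutation score = 128 / 253 * 100
Mutation score = 50.59%

50.59%


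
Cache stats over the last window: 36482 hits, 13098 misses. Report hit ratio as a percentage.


Formula: hit rate = hits / (hits + misses) * 100
hit rate = 36482 / (36482 + 13098) * 100
hit rate = 36482 / 49580 * 100
hit rate = 73.58%

73.58%


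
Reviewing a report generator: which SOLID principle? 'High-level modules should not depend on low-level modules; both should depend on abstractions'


This describes the Dependency Inversion Principle (DIP)

Dependency Inversion Principle (DIP)


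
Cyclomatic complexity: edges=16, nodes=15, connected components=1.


Formula: V(G) = E - N + 2P
V(G) = 16 - 15 + 2*1
V(G) = 1 + 2
V(G) = 3

3


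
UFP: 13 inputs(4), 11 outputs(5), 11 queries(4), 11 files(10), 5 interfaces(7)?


UFP = EI*4 + EO*5 + EQ*4 + ILF*10 + EIF*7
UFP = 13*4 + 11*5 + 11*4 + 11*10 + 5*7
UFP = 52 + 55 + 44 + 110 + 35
UFP = 296

296


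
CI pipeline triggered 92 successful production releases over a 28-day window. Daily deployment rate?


Formula: deployments per day = releases / days
= 92 / 28
= 3.286 deploys/day
(equivalently, 23.0 deploys/week)

3.286 deploys/day


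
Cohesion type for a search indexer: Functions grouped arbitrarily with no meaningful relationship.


Reasoning: Worst: random grouping
Type: Coincidental cohesion

Coincidental cohesion


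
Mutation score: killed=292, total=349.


Mutation score = killed / total * 100
Mutation score = 292 / 349 * 100
Mutation score = 83.67%

83.67%


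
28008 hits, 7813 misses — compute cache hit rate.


Formula: hit rate = hits / (hits + misses) * 100
hit rate = 28008 / (28008 + 7813) * 100
hit rate = 28008 / 35821 * 100
hit rate = 78.19%

78.19%


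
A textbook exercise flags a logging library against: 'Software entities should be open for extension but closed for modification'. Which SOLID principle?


This describes the Open/Closed Principle (OCP)

Open/Closed Principle (OCP)


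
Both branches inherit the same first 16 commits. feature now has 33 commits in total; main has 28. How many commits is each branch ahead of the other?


Common ancestor: commit #16
feature commits after divergence: 33 - 16 = 17
main commits after divergence: 28 - 16 = 12
feature is 17 commits ahead of main
main is 12 commits ahead of feature

feature ahead: 17, main ahead: 12


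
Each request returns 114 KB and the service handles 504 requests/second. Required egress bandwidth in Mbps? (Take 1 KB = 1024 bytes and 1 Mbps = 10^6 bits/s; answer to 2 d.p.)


Formula: Mbps = payload_bytes * RPS * 8 / 1e6
Payload per request = 114 KB = 114 * 1024 = 116736 bytes
Total bytes/sec = 116736 * 504 = 58834944
Total bits/sec = 58834944 * 8 = 470679552
Mbps = 470679552 / 1e6 = 470.68

470.68 Mbps


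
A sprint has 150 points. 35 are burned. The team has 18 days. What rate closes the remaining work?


Formula: Required rate = Remaining points / Days left
Remaining = 150 - 35 = 115 points
Required rate = 115 / 18 = 6.39 points/day

6.39 points/day


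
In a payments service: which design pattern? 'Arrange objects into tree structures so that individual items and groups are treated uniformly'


This matches the Composite pattern

Composite


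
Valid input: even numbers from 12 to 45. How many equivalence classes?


Constraint: even integers in [12, 45]
Class 1: x < 12 — out-of-range invalid
Class 2: x in [12,45] but odd — wrong type invalid
Class 3: x in [12,45] and even — valid
Class 4: x > 45 — out-of-range invalid
Total equivalence classes: 4

4 equivalence classes


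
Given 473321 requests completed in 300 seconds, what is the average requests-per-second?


Formula: throughput = requests / seconds
throughput = 473321 / 300
throughput = 1577.74 requests/second

1577.74 requests/second


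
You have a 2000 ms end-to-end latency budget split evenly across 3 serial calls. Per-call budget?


Formula: per_stage = total_budget / stages
per_stage = 2000 / 3
per_stage = 666.67 ms

666.67 ms


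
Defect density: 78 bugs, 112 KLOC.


Defect density = defects / KLOC
Defect density = 78 / 112
Defect density = 0.696 defects/KLOC

0.696 defects/KLOC


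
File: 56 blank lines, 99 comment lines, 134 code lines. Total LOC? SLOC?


Total LOC = blank + comment + code
Total LOC = 56 + 99 + 134 = 289
SLOC (source only) = code = 134

Total LOC: 289, SLOC: 134


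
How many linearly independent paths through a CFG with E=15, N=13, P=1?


Formula: V(G) = E - N + 2P
V(G) = 15 - 13 + 2*1
V(G) = 2 + 2
V(G) = 4

4


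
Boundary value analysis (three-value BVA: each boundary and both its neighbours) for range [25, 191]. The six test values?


Range: [25, 191]
Boundaries: just below min, min, min+1, max-1, max, just above max
Values: [24, 25, 26, 190, 191, 192]

[24, 25, 26, 190, 191, 192]


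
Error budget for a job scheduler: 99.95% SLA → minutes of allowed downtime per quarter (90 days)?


Formula: allowed downtime = period * (100 - SLA) / 100
Period (quarter (90 days)) = 129600 minutes
Unavailability fraction = (100 - 99.95) / 100
Allowed downtime = 129600 * (100 - 99.95) / 100
Allowed downtime = 64.8 minutes

64.8 minutes


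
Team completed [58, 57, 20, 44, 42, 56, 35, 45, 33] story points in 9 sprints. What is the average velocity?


Formula: Avg velocity = Total points / Number of sprints
Points: [58, 57, 20, 44, 42, 56, 35, 45, 33]
Sum = 58 + 57 + 20 + 44 + 42 + 56 + 35 + 45 + 33 = 390
Avg velocity = 390 / 9 = 43.33 points/sprint

43.33 points/sprint


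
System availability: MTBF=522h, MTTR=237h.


Availability = MTBF / (MTBF + MTTR)
Availability = 522 / (522 + 237)
Availability = 522 / 759
Availability = 68.7747%

68.7747%


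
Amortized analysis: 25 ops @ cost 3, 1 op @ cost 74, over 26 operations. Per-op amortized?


Formula: Amortized cost = Total cost / Operations
Total cost = (25 * 3) + (1 * 74)
Total cost = 75 + 74 = 149
Amortized = 149 / 26 = 5.7308

5.7308


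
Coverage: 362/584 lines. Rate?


Coverage = covered / total * 100
Coverage = 362 / 584 * 100
Coverage = 61.99%

61.99%


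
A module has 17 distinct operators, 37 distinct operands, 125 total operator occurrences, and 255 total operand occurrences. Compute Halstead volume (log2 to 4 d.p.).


Formula: V = N * log2(η), where N = N1 + N2 and η = η1 + η2
η = 17 + 37 = 54
N = 125 + 255 = 380
log2(54) ≈ 5.7549
V = 380 * 5.7549 = 2186.86

2186.86


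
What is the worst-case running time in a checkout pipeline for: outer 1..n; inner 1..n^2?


Reasoning: n times n^2
Complexity: O(n^3)

O(n^3)


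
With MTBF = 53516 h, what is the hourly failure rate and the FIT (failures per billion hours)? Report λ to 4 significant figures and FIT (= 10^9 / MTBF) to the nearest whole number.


Formula: λ = 1 / MTBF; FIT = λ × 1e9 = 1e9 / MTBF
λ = 1 / 53516 ≈ 1.869e-05 failures/hour
FIT = 1e9 / 53516 ≈ 18686 failures per 1e9 hours (nearest whole number)

λ = 1.869e-05 /h, FIT = 18686


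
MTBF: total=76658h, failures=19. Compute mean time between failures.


Formula: MTBF = Total operating time / Number of failures
MTBF = 76658 / 19
MTBF = 4034.63 hours

4034.63 hours


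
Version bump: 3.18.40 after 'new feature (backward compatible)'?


Current: 3.18.40
Change category: 'new feature (backward compatible)' → minor bump
SemVer rule: minor bump → increment MINOR, reset PATCH to 0 (MAJOR unchanged)
New: 3.19.0

3.19.0


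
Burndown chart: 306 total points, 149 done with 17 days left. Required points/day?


Formula: Required rate = Remaining points / Days left
Remaining = 306 - 149 = 157 points
Required rate = 157 / 17 = 9.24 points/day

9.24 points/day


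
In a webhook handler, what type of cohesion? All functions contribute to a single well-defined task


Reasoning: Best: single purpose
Type: Functional cohesion

Functional cohesion


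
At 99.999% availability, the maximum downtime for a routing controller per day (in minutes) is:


Formula: allowed downtime = period * (100 - SLA) / 100
Period (day) = 1440 minutes
Unavailability fraction = (100 - 99.999) / 100
Allowed downtime = 1440 * (100 - 99.999) / 100
Allowed downtime = 0.0144 minutes

0.0144 minutes


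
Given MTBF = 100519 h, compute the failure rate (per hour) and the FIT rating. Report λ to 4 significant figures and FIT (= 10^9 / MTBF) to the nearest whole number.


Formula: λ = 1 / MTBF; FIT = λ × 1e9 = 1e9 / MTBF
λ = 1 / 100519 ≈ 9.948e-06 failures/hour
FIT = 1e9 / 100519 ≈ 9948 failures per 1e9 hours (nearest whole number)

λ = 9.948e-06 /h, FIT = 9948


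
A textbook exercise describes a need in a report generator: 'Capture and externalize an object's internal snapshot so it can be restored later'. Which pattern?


This matches the Memento pattern

Memento


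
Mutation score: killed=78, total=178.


Mutation score = killed / total * 100
Mutation score = 78 / 178 * 100
Mutation score = 43.82%

43.82%


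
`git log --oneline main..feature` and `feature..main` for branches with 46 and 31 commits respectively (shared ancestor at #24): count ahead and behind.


Common ancestor: commit #24
feature commits after divergence: 46 - 24 = 22
main commits after divergence: 31 - 24 = 7
feature is 22 commits ahead of main
main is 7 commits ahead of feature

feature ahead: 22, main ahead: 7


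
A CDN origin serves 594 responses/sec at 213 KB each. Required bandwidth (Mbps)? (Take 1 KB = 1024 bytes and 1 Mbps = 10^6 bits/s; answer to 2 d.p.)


Formula: Mbps = payload_bytes * RPS * 8 / 1e6
Payload per request = 213 KB = 213 * 1024 = 218112 bytes
Total bytes/sec = 218112 * 594 = 129558528
Total bits/sec = 129558528 * 8 = 1036468224
Mbps = 1036468224 / 1e6 = 1036.47

1036.47 Mbps


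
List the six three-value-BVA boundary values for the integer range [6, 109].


Range: [6, 109]
Boundaries: just below min, min, min+1, max-1, max, just above max
Values: [5, 6, 7, 108, 109, 110]

[5, 6, 7, 108, 109, 110]


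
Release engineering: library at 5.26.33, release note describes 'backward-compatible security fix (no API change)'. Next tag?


Current: 5.26.33
Change category: 'backward-compatible security fix (no API change)' → patch bump
SemVer rule: patch bump → increment PATCH (MAJOR and MINOR unchanged)
New: 5.26.34

5.26.34


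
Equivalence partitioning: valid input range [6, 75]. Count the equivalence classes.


Valid range: [6, 75]
Class 1: x < 6 — invalid
Class 2: 6 ≤ x ≤ 75 — valid
Class 3: x > 75 — invalid
Total equivalence classes: 3

3 equivalence classes


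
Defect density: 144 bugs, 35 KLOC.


Defect density = defects / KLOC
Defect density = 144 / 35
Defect density = 4.114 defects/KLOC

4.114 defects/KLOC


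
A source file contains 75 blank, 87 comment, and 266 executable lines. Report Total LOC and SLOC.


Total LOC = blank + comment + code
Total LOC = 75 + 87 + 266 = 428
SLOC (source only) = code = 266

Total LOC: 428, SLOC: 266


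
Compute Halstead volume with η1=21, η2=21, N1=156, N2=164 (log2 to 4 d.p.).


Formula: V = N * log2(η), where N = N1 + N2 and η = η1 + η2
η = 21 + 21 = 42
N = 156 + 164 = 320
log2(42) ≈ 5.3923
V = 320 * 5.3923 = 1725.54

1725.54


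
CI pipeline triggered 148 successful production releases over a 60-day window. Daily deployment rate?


Formula: deployments per day = releases / days
= 148 / 60
= 2.467 deploys/day
(equivalently, 17.27 deploys/week)

2.467 deploys/day


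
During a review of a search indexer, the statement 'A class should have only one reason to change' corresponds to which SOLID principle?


This describes the Single Responsibility Principle (SRP)

Single Responsibility Principle (SRP)


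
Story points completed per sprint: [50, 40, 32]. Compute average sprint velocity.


Formula: Avg velocity = Total points / Number of sprints
Points: [50, 40, 32]
Sum = 50 + 40 + 32 = 122
Avg velocity = 122 / 3 = 40.67 points/sprint

40.67 points/sprint


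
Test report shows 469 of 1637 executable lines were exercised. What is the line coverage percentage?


Coverage = covered / total * 100
Coverage = 469 / 1637 * 100
Coverage = 28.65%

28.65%


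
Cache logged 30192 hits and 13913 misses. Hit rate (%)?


Formula: hit rate = hits / (hits + misses) * 100
hit rate = 30192 / (30192 + 13913) * 100
hit rate = 30192 / 44105 * 100
hit rate = 68.45%

68.45%


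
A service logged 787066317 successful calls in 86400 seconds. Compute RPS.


Formula: throughput = requests / seconds
throughput = 787066317 / 86400
throughput = 9109.56 requests/second

9109.56 requests/second


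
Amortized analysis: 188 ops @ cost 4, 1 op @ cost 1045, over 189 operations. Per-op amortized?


Formula: Amortized cost = Total cost / Operations
Total cost = (188 * 4) + (1 * 1045)
Total cost = 752 + 1045 = 1797
Amortized = 1797 / 189 = 9.5079

9.5079


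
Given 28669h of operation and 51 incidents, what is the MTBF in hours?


Formula: MTBF = Total operating time / Number of failures
MTBF = 28669 / 51
MTBF = 562.14 hours

562.14 hours


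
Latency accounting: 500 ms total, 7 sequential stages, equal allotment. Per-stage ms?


Formula: per_stage = total_budget / stages
per_stage = 500 / 7
per_stage = 71.43 ms

71.43 ms


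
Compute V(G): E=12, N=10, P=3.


Formula: V(G) = E - N + 2P
V(G) = 12 - 10 + 2*3
V(G) = 2 + 6
V(G) = 8

8


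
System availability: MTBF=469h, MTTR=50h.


Availability = MTBF / (MTBF + MTTR)
Availability = 469 / (469 + 50)
Availability = 469 / 519
Availability = 90.3661%

90.3661%


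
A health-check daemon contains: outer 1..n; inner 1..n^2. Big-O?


Reasoning: n times n^2
Complexity: O(n^3)

O(n^3)


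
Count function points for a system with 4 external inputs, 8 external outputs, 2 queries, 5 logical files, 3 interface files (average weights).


UFP = EI*4 + EO*5 + EQ*4 + ILF*10 + EIF*7
UFP = 4*4 + 8*5 + 2*4 + 5*10 + 3*7
UFP = 16 + 40 + 8 + 50 + 21
UFP = 135

135


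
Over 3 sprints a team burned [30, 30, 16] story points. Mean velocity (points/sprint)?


Formula: Avg velocity = Total points / Number of sprints
Points: [30, 30, 16]
Sum = 30 + 30 + 16 = 76
Avg velocity = 76 / 3 = 25.33 points/sprint

25.33 points/sprint


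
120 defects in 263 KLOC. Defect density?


Defect density = defects / KLOC
Defect density = 120 / 263
Defect density = 0.456 defects/KLOC

0.456 defects/KLOC


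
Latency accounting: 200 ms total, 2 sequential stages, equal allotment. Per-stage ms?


Formula: per_stage = total_budget / stages
per_stage = 200 / 2
per_stage = 100.0 ms

100.0 ms


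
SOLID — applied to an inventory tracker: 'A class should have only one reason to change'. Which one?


This describes the Single Responsibility Principle (SRP)

Single Responsibility Principle (SRP)


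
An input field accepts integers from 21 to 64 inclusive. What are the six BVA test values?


Range: [21, 64]
Boundaries: just below min, min, min+1, max-1, max, just above max
Values: [20, 21, 22, 63, 64, 65]

[20, 21, 22, 63, 64, 65]


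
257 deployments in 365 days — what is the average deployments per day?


Formula: deployments per day = releases / days
= 257 / 365
= 0.704 deploys/day
(equivalently, 4.93 deploys/week)

0.704 deploys/day


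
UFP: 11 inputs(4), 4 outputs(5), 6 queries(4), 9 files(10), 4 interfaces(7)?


UFP = EI*4 + EO*5 + EQ*4 + ILF*10 + EIF*7
UFP = 11*4 + 4*5 + 6*4 + 9*10 + 4*7
UFP = 44 + 20 + 24 + 90 + 28
UFP = 206

206


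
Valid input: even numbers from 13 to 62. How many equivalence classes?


Constraint: even integers in [13, 62]
Class 1: x < 13 — out-of-range invalid
Class 2: x in [13,62] but odd — wrong type invalid
Class 3: x in [13,62] and even — valid
Class 4: x > 62 — out-of-range invalid
Total equivalence classes: 4

4 equivalence classes


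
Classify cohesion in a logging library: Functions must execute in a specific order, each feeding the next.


Reasoning: Output of one is input to next
Type: Sequential cohesion

Sequential cohesion


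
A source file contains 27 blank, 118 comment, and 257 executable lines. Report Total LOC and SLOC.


Total LOC = blank + comment + code
Total LOC = 27 + 118 + 257 = 402
SLOC (source only) = code = 257

Total LOC: 402, SLOC: 257


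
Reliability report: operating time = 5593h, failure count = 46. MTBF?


Formula: MTBF = Total operating time / Number of failures
MTBF = 5593 / 46
MTBF = 121.59 hours

121.59 hours


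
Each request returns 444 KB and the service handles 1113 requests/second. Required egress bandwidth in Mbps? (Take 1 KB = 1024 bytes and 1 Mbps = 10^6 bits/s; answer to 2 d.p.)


Formula: Mbps = payload_bytes * RPS * 8 / 1e6
Payload per request = 444 KB = 444 * 1024 = 454656 bytes
Total bytes/sec = 454656 * 1113 = 506032128
Total bits/sec = 506032128 * 8 = 4048257024
Mbps = 4048257024 / 1e6 = 4048.26

4048.26 Mbps


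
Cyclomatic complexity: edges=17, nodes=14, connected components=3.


Formula: V(G) = E - N + 2P
V(G) = 17 - 14 + 2*3
V(G) = 3 + 6
V(G) = 9

9


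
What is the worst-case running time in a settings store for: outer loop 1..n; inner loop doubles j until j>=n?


Reasoning: linear outer times logarithmic inner
Complexity: O(n log n)

O(n log n)


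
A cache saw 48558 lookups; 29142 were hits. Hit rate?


Formula: hit rate = hits / (hits + misses) * 100
hit rate = 29142 / (29142 + 19416) * 100
hit rate = 29142 / 48558 * 100
hit rate = 60.01%

60.01%


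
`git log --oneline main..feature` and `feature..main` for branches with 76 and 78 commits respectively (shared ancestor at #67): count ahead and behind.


Common ancestor: commit #67
feature commits after divergence: 76 - 67 = 9
main commits after divergence: 78 - 67 = 11
feature is 9 commits ahead of main
main is 11 commits ahead of feature

feature ahead: 9, main ahead: 11


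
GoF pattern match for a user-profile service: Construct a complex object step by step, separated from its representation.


This matches the Builder pattern

Builder


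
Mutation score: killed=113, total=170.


Mutation score = killed / total * 100
Mutation score = 113 / 170 * 100
Mutation score = 66.47%

66.47%


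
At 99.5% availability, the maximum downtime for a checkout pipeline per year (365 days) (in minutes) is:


Formula: allowed downtime = period * (100 - SLA) / 100
Period (year (365 days)) = 525600 minutes
Unavailability fraction = (100 - 99.5) / 100
Allowed downtime = 525600 * (100 - 99.5) / 100
Allowed downtime = 2628.0 minutes

2628.0 minutes


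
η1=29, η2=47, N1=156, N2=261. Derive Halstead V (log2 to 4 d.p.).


Formula: V = N * log2(η), where N = N1 + N2 and η = η1 + η2
η = 29 + 47 = 76
N = 156 + 261 = 417
log2(76) ≈ 6.2479
V = 417 * 6.2479 = 2605.37

2605.37


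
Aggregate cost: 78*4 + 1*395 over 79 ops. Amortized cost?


Formula: Amortized cost = Total cost / Operations
Total cost = (78 * 4) + (1 * 395)
Total cost = 312 + 395 = 707
Amortized = 707 / 79 = 8.9494

8.9494


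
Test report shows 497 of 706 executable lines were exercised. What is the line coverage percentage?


Coverage = covered / total * 100
Coverage = 497 / 706 * 100
Coverage = 70.4%

70.4%


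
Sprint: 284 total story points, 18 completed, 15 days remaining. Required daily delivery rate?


Formula: Required rate = Remaining points / Days left
Remaining = 284 - 18 = 266 points
Required rate = 266 / 15 = 17.73 points/day

17.73 points/day


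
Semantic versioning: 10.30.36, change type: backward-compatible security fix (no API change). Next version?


Current: 10.30.36
Change category: 'backward-compatible security fix (no API change)' → patch bump
SemVer rule: patch bump → increment PATCH (MAJOR and MINOR unchanged)
New: 10.30.37

10.30.37


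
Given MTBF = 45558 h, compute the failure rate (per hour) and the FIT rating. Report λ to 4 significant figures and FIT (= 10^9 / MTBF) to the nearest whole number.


Formula: λ = 1 / MTBF; FIT = λ × 1e9 = 1e9 / MTBF
λ = 1 / 45558 ≈ 2.195e-05 failures/hour
FIT = 1e9 / 45558 ≈ 21950 failures per 1e9 hours (nearest whole number)

λ = 2.195e-05 /h, FIT = 21950


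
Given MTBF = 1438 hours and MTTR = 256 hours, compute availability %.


Availability = MTBF / (MTBF + MTTR)
Availability = 1438 / (1438 + 256)
Availability = 1438 / 1694
Availability = 84.8878%

84.8878%


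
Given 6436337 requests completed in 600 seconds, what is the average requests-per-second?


Formula: throughput = requests / seconds
throughput = 6436337 / 600
throughput = 10727.23 requests/second

10727.23 requests/second


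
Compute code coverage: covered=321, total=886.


Coverage = covered / total * 100
Coverage = 321 / 886 * 100
Coverage = 36.23%

36.23%


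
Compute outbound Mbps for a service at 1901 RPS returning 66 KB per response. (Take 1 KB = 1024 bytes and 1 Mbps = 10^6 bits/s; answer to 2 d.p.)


Formula: Mbps = payload_bytes * RPS * 8 / 1e6
Payload per request = 66 KB = 66 * 1024 = 67584 bytes
Total bytes/sec = 67584 * 1901 = 128477184
Total bits/sec = 128477184 * 8 = 1027817472
Mbps = 1027817472 / 1e6 = 1027.82

1027.82 Mbps


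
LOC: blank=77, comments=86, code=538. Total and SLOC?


Total LOC = blank + comment + code
Total LOC = 77 + 86 + 538 = 701
SLOC (source only) = code = 538

Total LOC: 701, SLOC: 538


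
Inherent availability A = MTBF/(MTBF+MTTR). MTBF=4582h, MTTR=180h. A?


Availability = MTBF / (MTBF + MTTR)
Availability = 4582 / (4582 + 180)
Availability = 4582 / 4762
Availability = 96.2201%

96.2201%


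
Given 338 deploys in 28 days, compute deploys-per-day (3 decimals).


Formula: deployments per day = releases / days
= 338 / 28
= 12.071 deploys/day
(equivalently, 84.5 deploys/week)

12.071 deploys/day


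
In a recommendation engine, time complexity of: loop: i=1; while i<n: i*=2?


Reasoning: i doubles each step so iterations are log2(n)
Complexity: O(log n)

O(log n)


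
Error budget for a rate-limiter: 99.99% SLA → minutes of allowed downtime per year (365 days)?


Formula: allowed downtime = period * (100 - SLA) / 100
Period (year (365 days)) = 525600 minutes
Unavailability fraction = (100 - 99.99) / 100
Allowed downtime = 525600 * (100 - 99.99) / 100
Allowed downtime = 52.56 minutes

52.56 minutes


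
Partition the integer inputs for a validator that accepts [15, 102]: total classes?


Valid range: [15, 102]
Class 1: x < 15 — invalid
Class 2: 15 ≤ x ≤ 102 — valid
Class 3: x > 102 — invalid
Total equivalence classes: 3

3 equivalence classes


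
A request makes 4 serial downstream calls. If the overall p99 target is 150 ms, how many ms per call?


Formula: per_stage = total_budget / stages
per_stage = 150 / 4
per_stage = 37.5 ms

37.5 ms


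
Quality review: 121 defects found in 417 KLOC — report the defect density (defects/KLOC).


Defect density = defects / KLOC
Defect density = 121 / 417
Defect density = 0.29 defects/KLOC

0.29 defects/KLOC


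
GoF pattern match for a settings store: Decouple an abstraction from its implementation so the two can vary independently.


This matches the Bridge pattern

Bridge


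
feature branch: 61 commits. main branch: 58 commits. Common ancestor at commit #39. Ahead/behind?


Common ancestor: commit #39
feature commits after divergence: 61 - 39 = 22
main commits after divergence: 58 - 39 = 19
feature is 22 commits ahead of main
main is 19 commits ahead of feature

feature ahead: 22, main ahead: 19


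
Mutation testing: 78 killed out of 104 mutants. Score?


Mutation score = killed / total * 100
Mutation score = 78 / 104 * 100
Mutation score = 75.0%

75.0%


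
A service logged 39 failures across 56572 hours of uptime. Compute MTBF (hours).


Formula: MTBF = Total operating time / Number of failures
MTBF = 56572 / 39
MTBF = 1450.56 hours

1450.56 hours


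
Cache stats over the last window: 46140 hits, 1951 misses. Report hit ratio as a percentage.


Formula: hit rate = hits / (hits + misses) * 100
hit rate = 46140 / (46140 + 1951) * 100
hit rate = 46140 / 48091 * 100
hit rate = 95.94%

95.94%


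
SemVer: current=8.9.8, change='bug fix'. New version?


Current: 8.9.8
Change category: 'bug fix' → patch bump
SemVer rule: patch bump → increment PATCH (MAJOR and MINOR unchanged)
New: 8.9.9

8.9.9


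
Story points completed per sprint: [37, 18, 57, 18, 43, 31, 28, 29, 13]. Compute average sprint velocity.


Formula: Avg velocity = Total points / Number of sprints
Points: [37, 18, 57, 18, 43, 31, 28, 29, 13]
Sum = 37 + 18 + 57 + 18 + 43 + 31 + 28 + 29 + 13 = 274
Avg velocity = 274 / 9 = 30.44 points/sprint

30.44 points/sprint


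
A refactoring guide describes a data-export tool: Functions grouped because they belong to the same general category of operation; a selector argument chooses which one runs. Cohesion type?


Reasoning: Grouped by category of activity, not by data or sequence
Type: Logical cohesion

Logical cohesion


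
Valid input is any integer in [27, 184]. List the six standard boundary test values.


Range: [27, 184]
Boundaries: just below min, min, min+1, max-1, max, just above max
Values: [26, 27, 28, 183, 184, 185]

[26, 27, 28, 183, 184, 185]


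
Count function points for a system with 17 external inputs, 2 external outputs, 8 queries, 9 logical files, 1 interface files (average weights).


UFP = EI*4 + EO*5 + EQ*4 + ILF*10 + EIF*7
UFP = 17*4 + 2*5 + 8*4 + 9*10 + 1*7
UFP = 68 + 10 + 32 + 90 + 7
UFP = 207

207


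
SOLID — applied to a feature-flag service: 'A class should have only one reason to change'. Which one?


This describes the Single Responsibility Principle (SRP)

Single Responsibility Principle (SRP)


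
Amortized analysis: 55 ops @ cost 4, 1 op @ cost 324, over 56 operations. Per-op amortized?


Formula: Amortized cost = Total cost / Operations
Total cost = (55 * 4) + (1 * 324)
Total cost = 220 + 324 = 544
Amortized = 544 / 56 = 9.7143

9.7143


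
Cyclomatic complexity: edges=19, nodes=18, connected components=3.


Formula: V(G) = E - N + 2P
V(G) = 19 - 18 + 2*3
V(G) = 1 + 6
V(G) = 7

7


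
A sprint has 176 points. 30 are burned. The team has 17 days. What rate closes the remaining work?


Formula: Required rate = Remaining points / Days left
Remaining = 176 - 30 = 146 points
Required rate = 146 / 17 = 8.59 points/day

8.59 points/day


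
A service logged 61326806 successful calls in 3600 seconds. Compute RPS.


Formula: throughput = requests / seconds
throughput = 61326806 / 3600
throughput = 17035.22 requests/second

17035.22 requests/second


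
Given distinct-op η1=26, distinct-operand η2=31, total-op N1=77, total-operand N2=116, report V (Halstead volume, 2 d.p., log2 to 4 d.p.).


Formula: V = N * log2(η), where N = N1 + N2 and η = η1 + η2
η = 26 + 31 = 57
N = 77 + 116 = 193
log2(57) ≈ 5.8329
V = 193 * 5.8329 = 1125.75

1125.75


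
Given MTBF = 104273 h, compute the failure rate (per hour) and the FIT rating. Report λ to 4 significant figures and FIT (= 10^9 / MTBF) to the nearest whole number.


Formula: λ = 1 / MTBF; FIT = λ × 1e9 = 1e9 / MTBF
λ = 1 / 104273 ≈ 9.590e-06 failures/hour
FIT = 1e9 / 104273 ≈ 9590 failures per 1e9 hours (nearest whole number)

λ = 9.590e-06 /h, FIT = 9590


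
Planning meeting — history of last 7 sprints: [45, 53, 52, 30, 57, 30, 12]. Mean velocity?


Formula: Avg velocity = Total points / Number of sprints
Points: [45, 53, 52, 30, 57, 30, 12]
Sum = 45 + 53 + 52 + 30 + 57 + 30 + 12 = 279
Avg velocity = 279 / 7 = 39.86 points/sprint

39.86 points/sprint


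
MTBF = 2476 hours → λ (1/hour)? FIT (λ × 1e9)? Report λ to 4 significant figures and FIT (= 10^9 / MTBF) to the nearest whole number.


Formula: λ = 1 / MTBF; FIT = λ × 1e9 = 1e9 / MTBF
λ = 1 / 2476 ≈ 4.039e-04 failures/hour
FIT = 1e9 / 2476 ≈ 403877 failures per 1e9 hours (nearest whole number)

λ = 4.039e-04 /h, FIT = 403877


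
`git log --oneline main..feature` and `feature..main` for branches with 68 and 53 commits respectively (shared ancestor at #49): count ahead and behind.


Common ancestor: commit #49
feature commits after divergence: 68 - 49 = 19
main commits after divergence: 53 - 49 = 4
feature is 19 commits ahead of main
main is 4 commits ahead of feature

feature ahead: 19, main ahead: 4


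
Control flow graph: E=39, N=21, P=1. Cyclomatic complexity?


Formula: V(G) = E - N + 2P
V(G) = 39 - 21 + 2*1
V(G) = 18 + 2
V(G) = 20

20


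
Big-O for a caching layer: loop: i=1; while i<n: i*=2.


Reasoning: i doubles each step so iterations are log2(n)
Complexity: O(log n)

O(log n)


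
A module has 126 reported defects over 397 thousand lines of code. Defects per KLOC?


Defect density = defects / KLOC
Defect density = 126 / 397
Defect density = 0.317 defects/KLOC

0.317 defects/KLOC


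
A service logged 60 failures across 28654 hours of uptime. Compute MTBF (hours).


Formula: MTBF = Total operating time / Number of failures
MTBF = 28654 / 60
MTBF = 477.57 hours

477.57 hours


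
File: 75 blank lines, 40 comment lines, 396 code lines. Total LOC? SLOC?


Total LOC = blank + comment + code
Total LOC = 75 + 40 + 396 = 511
SLOC (source only) = code = 396

Total LOC: 511, SLOC: 396


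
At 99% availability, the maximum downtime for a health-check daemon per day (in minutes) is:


Formula: allowed downtime = period * (100 - SLA) / 100
Period (day) = 1440 minutes
Unavailability fraction = (100 - 99.0) / 100
Allowed downtime = 1440 * (100 - 99.0) / 100
Allowed downtime = 14.4 minutes

14.4 minutes


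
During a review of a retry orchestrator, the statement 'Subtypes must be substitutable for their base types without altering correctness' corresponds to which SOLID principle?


This describes the Liskov Substitution Principle (LSP)

Liskov Substitution Principle (LSP)


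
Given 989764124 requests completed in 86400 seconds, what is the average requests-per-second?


Formula: throughput = requests / seconds
throughput = 989764124 / 86400
throughput = 11455.6 requests/second

11455.6 requests/second


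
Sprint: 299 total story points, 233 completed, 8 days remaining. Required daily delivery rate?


Formula: Required rate = Remaining points / Days left
Remaining = 299 - 233 = 66 points
Required rate = 66 / 8 = 8.25 points/day

8.25 points/day


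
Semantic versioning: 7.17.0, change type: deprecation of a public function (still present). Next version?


Current: 7.17.0
Change category: 'deprecation of a public function (still present)' → minor bump
SemVer rule: minor bump → increment MINOR, reset PATCH to 0 (MAJOR unchanged)
New: 7.18.0

7.18.0


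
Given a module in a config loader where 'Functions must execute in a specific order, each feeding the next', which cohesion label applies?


Reasoning: Output of one is input to next
Type: Sequential cohesion

Sequential cohesion


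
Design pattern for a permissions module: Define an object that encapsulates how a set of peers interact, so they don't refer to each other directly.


This matches the Mediator pattern

Mediator


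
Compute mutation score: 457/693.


Mutation score = killed / total * 100
Mutation score = 457 / 693 * 100
Mutation score = 65.95%

65.95%


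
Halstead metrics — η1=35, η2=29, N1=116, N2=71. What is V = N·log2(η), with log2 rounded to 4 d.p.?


Formula: V = N * log2(η), where N = N1 + N2 and η = η1 + η2
η = 35 + 29 = 64
N = 116 + 71 = 187
log2(64) ≈ 6.0000
V = 187 * 6.0000 = 1122.00

1122.00


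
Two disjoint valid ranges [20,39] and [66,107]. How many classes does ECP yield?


Valid ranges: [20,39] and [66,107]
Class 1: x < 20 — invalid
Class 2: 20 ≤ x ≤ 39 — valid
Class 3: 39 < x < 66 — invalid (gap between ranges)
Class 4: 66 ≤ x ≤ 107 — valid
Class 5: x > 107 — invalid
Total equivalence classes: 5

5 equivalence classes
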